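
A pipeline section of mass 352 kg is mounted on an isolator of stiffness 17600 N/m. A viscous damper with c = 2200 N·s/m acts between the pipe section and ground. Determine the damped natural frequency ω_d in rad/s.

6.34 rad/s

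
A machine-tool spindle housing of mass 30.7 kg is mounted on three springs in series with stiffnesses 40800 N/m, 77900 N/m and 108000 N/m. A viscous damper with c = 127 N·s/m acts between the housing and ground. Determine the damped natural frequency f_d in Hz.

Series springs: 1/k_eq = 1/40800 + 1/77900 + 1/108000 = 4.661×10^-5, so k_eq = 21460 N/m.
ω_n = √(k_eq/m) = √(21460/30.7) = 26.44 rad/s.
Critical damping c_c = 2√(k_eq·m) = 2√(21460 × 30.7) = 1623 N·s/m, so ζ = c/c_c = 127/1623 = 0.07824.
ω_d = ω_n√(1 − ζ²) = 26.44 × √(1 − 0.00612) = 26.36 rad/s.
f_d = ω_d/(2π) = 4.195 Hz.

4.19 Hz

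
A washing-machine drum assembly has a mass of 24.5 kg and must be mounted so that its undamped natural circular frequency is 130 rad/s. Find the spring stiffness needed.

414000 N/m

k = m·ω_n² = 24.5 × 130.0² = 24.5 × 16900 = 414000 N/m.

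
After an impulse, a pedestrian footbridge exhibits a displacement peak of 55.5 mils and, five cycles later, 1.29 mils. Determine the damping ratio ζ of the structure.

Logarithmic decrement δ = (1/n)·ln(x₀/x_n) = (1/5)·ln(55.5/1.29) = (1/5)·ln(43.02) = 0.7523.
ζ = δ/√(4π² + δ²) = 0.7523/√(39.48 + 0.566) = 0.7523/6.328 = 0.1189.

0.119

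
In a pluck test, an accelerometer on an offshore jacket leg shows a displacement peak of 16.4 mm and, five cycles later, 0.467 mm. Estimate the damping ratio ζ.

Logarithmic decrement δ = (1/n)·ln(x₀/x_n) = (1/5)·ln(16.4/0.467) = (1/5)·ln(35.12) = 0.7117.
ζ = δ/√(4π² + δ²) = 0.7117/√(39.48 + 0.507) = 0.7117/6.323 = 0.1126.

0.113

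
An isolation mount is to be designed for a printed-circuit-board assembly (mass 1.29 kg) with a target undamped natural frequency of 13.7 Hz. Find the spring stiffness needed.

9560 N/m

ω_n = 2πf_n = 2π × 13.7 = 86.08 rad/s.
k = m·ω_n² = 1.29 × 86.08² = 1.29 × 7410 = 9559 N/m.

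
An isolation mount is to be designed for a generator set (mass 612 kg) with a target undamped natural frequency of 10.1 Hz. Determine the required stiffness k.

ω_n = 2πf_n = 2π × 10.1 = 63.46 rad/s.
k = m·ω_n² = 612 × 63.46² = 612 × 4027 = 2465000 N/m.

2460000 N/m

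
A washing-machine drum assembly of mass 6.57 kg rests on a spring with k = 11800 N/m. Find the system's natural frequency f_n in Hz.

6.74 Hz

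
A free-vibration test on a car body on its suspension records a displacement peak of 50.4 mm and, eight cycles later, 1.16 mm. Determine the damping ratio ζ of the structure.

Logarithmic decrement δ = (1/n)·ln(x₀/x_n) = (1/8)·ln(50.4/1.16) = (1/8)·ln(43.45) = 0.4714.
ζ = δ/√(4π² + δ²) = 0.4714/√(39.48 + 0.222) = 0.4714/6.301 = 0.07482.

0.0748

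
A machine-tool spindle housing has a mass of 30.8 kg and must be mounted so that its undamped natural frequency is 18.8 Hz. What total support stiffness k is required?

ω_n = 2πf_n = 2π × 18.8 = 118.1 rad/s.
k = m·ω_n² = 30.8 × 118.1² = 30.8 × 13950 = 429800 N/m.

430000 N/m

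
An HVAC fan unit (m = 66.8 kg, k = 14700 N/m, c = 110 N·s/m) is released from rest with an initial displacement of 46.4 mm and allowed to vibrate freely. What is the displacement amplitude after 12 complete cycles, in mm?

0.702 mm

ζ = c/(2√(km)) = 110/(2√(14700 × 66.8)) = 110/1982 = 0.05550.
Logarithmic decrement δ = 2πζ/√(1 − ζ²) = 2π × 0.05550/√(1 − 0.00308) = 0.3493.
After n cycles, x_n/x₀ = e^(−nδ), so x_12 = 46.4 × e^(−12 × 0.3493) = 46.4 × 0.01513 = 0.7019 mm.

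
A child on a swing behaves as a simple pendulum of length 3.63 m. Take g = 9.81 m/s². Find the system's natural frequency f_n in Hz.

0.262 Hz

For a simple pendulum ω_n = √(g/L) = √(9.81/3.63) = √2.702 = 1.644 rad/s.
f_n = ω_n/(2π) = 1.644/6.283 = 0.2616 Hz.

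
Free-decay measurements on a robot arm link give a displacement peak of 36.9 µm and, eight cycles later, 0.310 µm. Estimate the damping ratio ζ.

0.0947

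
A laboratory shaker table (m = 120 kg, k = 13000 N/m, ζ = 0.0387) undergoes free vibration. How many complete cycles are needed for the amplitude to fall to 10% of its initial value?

Logarithmic decrement δ = 2πζ/√(1 − ζ²) = 2π × 0.03870/√(1 − 0.00150) = 0.2433.
x_n/x₀ = e^(−nδ) ≤ 0.1; take ln: n ≥ ln(1/0.1)/δ = 2.303/0.2433 = 9.462.
So 10 complete cycles are required.

10 cycles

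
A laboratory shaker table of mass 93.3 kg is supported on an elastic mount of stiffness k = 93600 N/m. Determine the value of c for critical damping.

5910 N·s/m

c_c = 2√(k·m) = 2√(93600 × 93.3) = 2 × 2955 = 5910 N·s/m.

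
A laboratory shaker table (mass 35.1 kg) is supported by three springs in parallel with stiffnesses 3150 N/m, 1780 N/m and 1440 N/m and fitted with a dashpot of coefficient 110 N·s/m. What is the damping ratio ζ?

0.116

Parallel springs add: k_eq = 3150 + 1780 + 1440 = 6370 N/m.
ω_n = √(k_eq/m) = √(6370/35.1) = 13.47 rad/s.
Critical damping c_c = 2√(k_eq·m) = 2√(6370 × 35.1) = 945.7 N·s/m, so ζ = c/c_c = 110/945.7 = 0.1163.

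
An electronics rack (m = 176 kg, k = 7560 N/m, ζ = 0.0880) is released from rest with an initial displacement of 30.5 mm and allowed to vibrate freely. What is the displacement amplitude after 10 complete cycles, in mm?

Logarithmic decrement δ = 2πζ/√(1 − ζ²) = 2π × 0.08800/√(1 − 0.00774) = 0.5551.
After n cycles, x_n/x₀ = e^(−nδ), so x_10 = 30.5 × e^(−10 × 0.5551) = 30.5 × 0.003885 = 0.1185 mm.

0.118 mm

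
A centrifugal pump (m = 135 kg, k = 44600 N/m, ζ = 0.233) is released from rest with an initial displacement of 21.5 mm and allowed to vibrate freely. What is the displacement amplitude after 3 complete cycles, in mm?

0.235 mm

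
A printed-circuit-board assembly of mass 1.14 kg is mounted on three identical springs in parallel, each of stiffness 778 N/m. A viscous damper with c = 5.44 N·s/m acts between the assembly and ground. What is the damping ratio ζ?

Parallel springs add: k_eq = 3 × 778 = 2334 N/m.
ω_n = √(k_eq/m) = √(2334/1.14) = 45.25 rad/s.
Critical damping c_c = 2√(k_eq·m) = 2√(2334 × 1.14) = 103.2 N·s/m, so ζ = c/c_c = 5.44/103.2 = 0.05273.

0.0527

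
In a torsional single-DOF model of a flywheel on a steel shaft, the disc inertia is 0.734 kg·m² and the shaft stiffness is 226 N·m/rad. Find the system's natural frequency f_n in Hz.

2.79 Hz

ω_n = √(k_t/J) = √(226/0.734) = √307.9 = 17.55 rad/s.
f_n = ω_n/(2π) = 17.55/6.283 = 2.793 Hz.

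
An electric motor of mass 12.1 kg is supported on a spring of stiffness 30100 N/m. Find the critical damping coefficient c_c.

1210 N·s/m

c_c = 2√(k·m) = 2√(30100 × 12.1) = 2 × 603.5 = 1207 N·s/m.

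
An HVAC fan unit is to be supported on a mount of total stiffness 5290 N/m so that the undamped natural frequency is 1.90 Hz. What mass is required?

ω_n = 2πf_n = 2π × 1.90 = 11.94 rad/s.
m = k/ω_n² = 5290/11.94² = 5290/142.5 = 37.12 kg.

37.1 kg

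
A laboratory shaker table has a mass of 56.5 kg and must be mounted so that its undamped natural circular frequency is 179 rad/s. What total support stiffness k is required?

k = m·ω_n² = 56.5 × 179.0² = 56.5 × 32040 = 1810000 N/m.

1810000 N/m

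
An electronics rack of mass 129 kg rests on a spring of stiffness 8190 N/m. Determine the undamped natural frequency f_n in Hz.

1.27 Hz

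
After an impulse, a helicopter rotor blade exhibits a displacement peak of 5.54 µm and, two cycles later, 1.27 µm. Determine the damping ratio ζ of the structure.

0.116

Logarithmic decrement δ = (1/n)·ln(x₀/x_n) = (1/2)·ln(5.54/1.27) = (1/2)·ln(4.362) = 0.7365.
ζ = δ/√(4π² + δ²) = 0.7365/√(39.48 + 0.542) = 0.7365/6.326 = 0.1164.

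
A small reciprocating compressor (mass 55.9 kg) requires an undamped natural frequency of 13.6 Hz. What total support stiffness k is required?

ω_n = 2πf_n = 2π × 13.6 = 85.45 rad/s.
k = m·ω_n² = 55.9 × 85.45² = 55.9 × 7302 = 408200 N/m.

408000 N/m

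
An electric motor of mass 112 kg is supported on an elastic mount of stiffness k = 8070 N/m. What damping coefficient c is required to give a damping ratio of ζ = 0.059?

112 N·s/m

c_c = 2√(k·m) = 2√(8070 × 112) = 1901 N·s/m.
c = ζ·c_c = 0.059 × 1901 = 112.2 N·s/m.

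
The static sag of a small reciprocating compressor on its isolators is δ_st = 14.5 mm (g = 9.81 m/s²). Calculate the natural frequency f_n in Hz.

4.14 Hz

ω_n = √(g/δ_st) = √(9.81/0.0145) = √676.6 = 26.01 rad/s.
f_n = ω_n/(2π) = 26.01/6.283 = 4.140 Hz.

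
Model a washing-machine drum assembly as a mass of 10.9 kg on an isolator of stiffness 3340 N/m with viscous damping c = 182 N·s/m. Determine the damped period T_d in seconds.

ω_n = √(k/m) = √(3340/10.9) = 17.50 rad/s.
Critical damping c_c = 2√(k·m) = 2√(3340 × 10.9) = 381.6 N·s/m, so ζ = c/c_c = 182/381.6 = 0.4769.
ω_d = ω_n√(1 − ζ²) = 17.50 × √(1 − 0.227) = 15.39 rad/s.
T_d = 2π/ω_d = 0.4084 s.

0.408 s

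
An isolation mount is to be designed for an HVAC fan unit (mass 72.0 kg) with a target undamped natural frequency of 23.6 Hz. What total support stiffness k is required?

1580000 N/m

ω_n = 2πf_n = 2π × 23.6 = 148.3 rad/s.
k = m·ω_n² = 72.0 × 148.3² = 72.0 × 21990 = 1583000 N/m.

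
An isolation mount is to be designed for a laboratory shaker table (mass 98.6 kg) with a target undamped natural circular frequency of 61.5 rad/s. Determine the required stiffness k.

k = m·ω_n² = 98.6 × 61.50² = 98.6 × 3782 = 372900 N/m.

373000 N/m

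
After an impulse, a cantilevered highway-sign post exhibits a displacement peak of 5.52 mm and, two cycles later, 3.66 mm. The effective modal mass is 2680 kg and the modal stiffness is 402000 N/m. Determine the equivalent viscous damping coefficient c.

Logarithmic decrement δ = (1/n)·ln(x₀/x_n) = (1/2)·ln(5.52/3.66) = (1/2)·ln(1.508) = 0.2055.
ζ = δ/√(4π² + δ²) = 0.2055/√(39.48 + 0.0422) = 0.2055/6.287 = 0.03268.
c = ζ · 2√(km) = 0.03268 × 2√(402000 × 2680) = 0.03268 × 65650 = 2145 N·s/m.

2150 N·s/m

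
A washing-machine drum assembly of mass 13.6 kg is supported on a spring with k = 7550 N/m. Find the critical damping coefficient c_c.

c_c = 2√(k·m) = 2√(7550 × 13.6) = 2 × 320.4 = 640.9 N·s/m.

641 N·s/m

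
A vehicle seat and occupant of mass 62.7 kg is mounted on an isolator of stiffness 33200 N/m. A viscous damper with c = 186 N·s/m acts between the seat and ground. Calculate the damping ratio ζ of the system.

ω_n = √(k/m) = √(33200/62.7) = 23.01 rad/s.
Critical damping c_c = 2√(k·m) = 2√(33200 × 62.7) = 2886 N·s/m, so ζ = c/c_c = 186/2886 = 0.06446.

0.0645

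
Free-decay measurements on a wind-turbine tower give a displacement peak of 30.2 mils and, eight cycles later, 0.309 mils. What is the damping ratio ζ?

0.0908

Logarithmic decrement δ = (1/n)·ln(x₀/x_n) = (1/8)·ln(30.2/0.309) = (1/8)·ln(97.73) = 0.5728.
ζ = δ/√(4π² + δ²) = 0.5728/√(39.48 + 0.328) = 0.5728/6.309 = 0.09078.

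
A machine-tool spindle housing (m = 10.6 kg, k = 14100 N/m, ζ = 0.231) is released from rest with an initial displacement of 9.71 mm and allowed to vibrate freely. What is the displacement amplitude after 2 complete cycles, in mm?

Logarithmic decrement δ = 2πζ/√(1 − ζ²) = 2π × 0.2310/√(1 − 0.0534) = 1.492.
After n cycles, x_n/x₀ = e^(−nδ), so x_2 = 9.71 × e^(−2 × 1.492) = 9.71 × 0.05061 = 0.4915 mm.

0.491 mm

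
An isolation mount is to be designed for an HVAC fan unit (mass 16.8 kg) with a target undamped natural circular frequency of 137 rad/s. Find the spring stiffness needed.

k = m·ω_n² = 16.8 × 137.0² = 16.8 × 18770 = 315300 N/m.

315000 N/m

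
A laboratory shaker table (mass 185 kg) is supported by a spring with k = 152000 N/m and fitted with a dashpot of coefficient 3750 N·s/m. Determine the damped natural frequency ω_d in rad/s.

26.8 rad/s

ω_n = √(k/m) = √(152000/185) = 28.66 rad/s.
Critical damping c_c = 2√(k·m) = 2√(152000 × 185) = 10610 N·s/m, so ζ = c/c_c = 3750/10610 = 0.3536.
ω_d = ω_n√(1 − ζ²) = 28.66 × √(1 − 0.125) = 26.81 rad/s.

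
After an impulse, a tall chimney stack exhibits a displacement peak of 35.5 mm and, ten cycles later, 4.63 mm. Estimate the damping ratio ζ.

0.0324

Logarithmic decrement δ = (1/n)·ln(x₀/x_n) = (1/10)·ln(35.5/4.63) = (1/10)·ln(7.667) = 0.2037.
ζ = δ/√(4π² + δ²) = 0.2037/√(39.48 + 0.0415) = 0.2037/6.286 = 0.03240.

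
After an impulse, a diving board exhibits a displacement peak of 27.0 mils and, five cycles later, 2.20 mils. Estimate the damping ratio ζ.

Logarithmic decrement δ = (1/n)·ln(x₀/x_n) = (1/5)·ln(27.0/2.20) = (1/5)·ln(12.27) = 0.5015.
ζ = δ/√(4π² + δ²) = 0.5015/√(39.48 + 0.251) = 0.5015/6.303 = 0.07956.

0.0796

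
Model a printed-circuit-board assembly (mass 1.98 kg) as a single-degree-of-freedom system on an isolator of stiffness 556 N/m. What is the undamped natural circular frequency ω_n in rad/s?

16.8 rad/s

ω_n = √(k/m) = √(556.0/1.98) = √280.8 = 16.76 rad/s.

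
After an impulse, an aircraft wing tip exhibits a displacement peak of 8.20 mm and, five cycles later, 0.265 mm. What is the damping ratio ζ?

0.109

Logarithmic decrement δ = (1/n)·ln(x₀/x_n) = (1/5)·ln(8.20/0.265) = (1/5)·ln(30.94) = 0.6864.
ζ = δ/√(4π² + δ²) = 0.6864/√(39.48 + 0.471) = 0.6864/6.321 = 0.1086.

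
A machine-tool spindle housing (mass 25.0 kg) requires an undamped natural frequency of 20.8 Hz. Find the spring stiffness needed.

ω_n = 2πf_n = 2π × 20.8 = 130.7 rad/s.
k = m·ω_n² = 25.0 × 130.7² = 25.0 × 17080 = 427000 N/m.

427000 N/m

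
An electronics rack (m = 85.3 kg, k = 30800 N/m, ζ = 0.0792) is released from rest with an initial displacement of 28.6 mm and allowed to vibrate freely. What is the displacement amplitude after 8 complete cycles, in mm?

Logarithmic decrement δ = 2πζ/√(1 − ζ²) = 2π × 0.07920/√(1 − 0.00627) = 0.4992.
After n cycles, x_n/x₀ = e^(−nδ), so x_8 = 28.6 × e^(−8 × 0.4992) = 28.6 × 0.01843 = 0.5272 mm.

0.527 mm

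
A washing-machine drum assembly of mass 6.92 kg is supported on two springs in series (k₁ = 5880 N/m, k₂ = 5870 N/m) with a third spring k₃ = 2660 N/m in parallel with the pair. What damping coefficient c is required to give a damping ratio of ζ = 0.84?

331 N·s/m

Series pair: k_s = k₁k₂/(k₁+k₂) = (5880)(5870)/(5880 + 5870) = 2937 N/m. In parallel with k₃: k_eq = 2937 + 2660 = 5597 N/m.
c_c = 2√(k_eq·m) = 2√(5597 × 6.92) = 393.6 N·s/m.
c = ζ·c_c = 0.84 × 393.6 = 330.6 N·s/m.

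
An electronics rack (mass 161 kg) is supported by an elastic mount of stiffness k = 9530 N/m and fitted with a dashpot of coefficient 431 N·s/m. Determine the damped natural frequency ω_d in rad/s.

7.58 rad/s

ω_n = √(k/m) = √(9530/161) = 7.694 rad/s.
Critical damping c_c = 2√(k·m) = 2√(9530 × 161) = 2477 N·s/m, so ζ = c/c_c = 431/2477 = 0.1740.
ω_d = ω_n√(1 − ζ²) = 7.694 × √(1 − 0.0303) = 7.576 rad/s.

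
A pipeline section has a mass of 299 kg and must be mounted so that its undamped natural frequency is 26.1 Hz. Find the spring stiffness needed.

8040000 N/m

ω_n = 2πf_n = 2π × 26.1 = 164.0 rad/s.
k = m·ω_n² = 299 × 164.0² = 299 × 26890 = 8041000 N/m.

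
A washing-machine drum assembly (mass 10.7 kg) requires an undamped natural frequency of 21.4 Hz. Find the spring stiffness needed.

ω_n = 2πf_n = 2π × 21.4 = 134.5 rad/s.
k = m·ω_n² = 10.7 × 134.5² = 10.7 × 18080 = 193500 N/m.

193000 N/m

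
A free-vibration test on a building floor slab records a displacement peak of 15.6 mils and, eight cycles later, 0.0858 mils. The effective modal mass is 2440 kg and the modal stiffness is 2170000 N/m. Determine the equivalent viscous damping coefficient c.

15000 N·s/m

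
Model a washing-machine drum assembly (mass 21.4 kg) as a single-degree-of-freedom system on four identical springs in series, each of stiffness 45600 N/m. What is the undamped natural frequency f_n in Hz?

Series springs: 1/k_eq = 4/45600, so k_eq = 45600/4 = 11400 N/m.
ω_n = √(k_eq/m) = √(11400/21.4) = √532.7 = 23.08 rad/s.
f_n = ω_n/(2π) = 23.08/6.283 = 3.673 Hz.

3.67 Hz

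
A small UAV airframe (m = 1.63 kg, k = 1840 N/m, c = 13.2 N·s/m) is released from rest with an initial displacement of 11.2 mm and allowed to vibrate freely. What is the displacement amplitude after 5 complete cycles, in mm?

ζ = c/(2√(km)) = 13.2/(2√(1840 × 1.63)) = 13.2/109.5 = 0.1205.
Logarithmic decrement δ = 2πζ/√(1 − ζ²) = 2π × 0.1205/√(1 − 0.0145) = 0.7628.
After n cycles, x_n/x₀ = e^(−nδ), so x_5 = 11.2 × e^(−5 × 0.7628) = 11.2 × 0.02206 = 0.2471 mm.

0.247 mm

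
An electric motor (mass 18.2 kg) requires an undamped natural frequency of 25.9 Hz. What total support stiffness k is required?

482000 N/m

ω_n = 2πf_n = 2π × 25.9 = 162.7 rad/s.
k = m·ω_n² = 18.2 × 162.7² = 18.2 × 26480 = 482000 N/m.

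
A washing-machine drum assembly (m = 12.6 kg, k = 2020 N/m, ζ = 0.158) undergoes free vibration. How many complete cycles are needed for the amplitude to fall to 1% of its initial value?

Logarithmic decrement δ = 2πζ/√(1 − ζ²) = 2π × 0.1580/√(1 − 0.0250) = 1.005.
x_n/x₀ = e^(−nδ) ≤ 0.01; take ln: n ≥ ln(1/0.01)/δ = 4.605/1.005 = 4.581.
So 5 complete cycles are required.

5 cycles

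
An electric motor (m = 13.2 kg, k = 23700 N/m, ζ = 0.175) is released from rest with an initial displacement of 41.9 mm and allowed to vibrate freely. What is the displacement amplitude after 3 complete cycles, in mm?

Logarithmic decrement δ = 2πζ/√(1 − ζ²) = 2π × 0.1750/√(1 − 0.0306) = 1.117.
After n cycles, x_n/x₀ = e^(−nδ), so x_3 = 41.9 × e^(−3 × 1.117) = 41.9 × 0.03507 = 1.469 mm.

1.47 mm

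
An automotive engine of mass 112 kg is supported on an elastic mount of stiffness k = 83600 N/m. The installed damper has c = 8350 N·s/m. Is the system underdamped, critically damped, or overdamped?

overdamped

c_c = 2√(k·m) = 6120 N·s/m; ζ = c/c_c = 8350/6120 = 1.36.
Since ζ > 1 the system is overdamped.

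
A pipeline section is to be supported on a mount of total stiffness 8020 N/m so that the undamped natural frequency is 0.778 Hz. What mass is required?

ω_n = 2πf_n = 2π × 0.778 = 4.888 rad/s.
m = k/ω_n² = 8020/4.888² = 8020/23.90 = 335.6 kg.

336 kg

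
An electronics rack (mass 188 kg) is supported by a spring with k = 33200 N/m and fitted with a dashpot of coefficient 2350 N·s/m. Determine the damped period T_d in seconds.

0.536 s

ω_n = √(k/m) = √(33200/188) = 13.29 rad/s.
Critical damping c_c = 2√(k·m) = 2√(33200 × 188) = 4997 N·s/m, so ζ = c/c_c = 2350/4997 = 0.4703.
ω_d = ω_n√(1 − ζ²) = 13.29 × √(1 − 0.221) = 11.73 rad/s.
T_d = 2π/ω_d = 0.5358 s.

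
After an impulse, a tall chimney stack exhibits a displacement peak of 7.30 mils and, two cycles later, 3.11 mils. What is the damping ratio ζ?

0.0677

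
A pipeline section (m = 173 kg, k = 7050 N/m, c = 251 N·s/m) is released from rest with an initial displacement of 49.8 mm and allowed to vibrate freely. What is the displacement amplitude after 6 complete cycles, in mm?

0.668 mm

ζ = c/(2√(km)) = 251/(2√(7050 × 173)) = 251/2209 = 0.1136.
Logarithmic decrement δ = 2πζ/√(1 − ζ²) = 2π × 0.1136/√(1 − 0.0129) = 0.7187.
After n cycles, x_n/x₀ = e^(−nδ), so x_6 = 49.8 × e^(−6 × 0.7187) = 49.8 × 0.01341 = 0.6676 mm.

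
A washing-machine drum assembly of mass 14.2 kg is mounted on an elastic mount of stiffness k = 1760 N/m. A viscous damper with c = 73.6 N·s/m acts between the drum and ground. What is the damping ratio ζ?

0.233

ω_n = √(k/m) = √(1760/14.2) = 11.13 rad/s.
Critical damping c_c = 2√(k·m) = 2√(1760 × 14.2) = 316.2 N·s/m, so ζ = c/c_c = 73.6/316.2 = 0.2328.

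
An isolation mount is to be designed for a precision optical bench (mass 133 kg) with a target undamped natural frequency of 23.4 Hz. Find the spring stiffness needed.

ω_n = 2πf_n = 2π × 23.4 = 147.0 rad/s.
k = m·ω_n² = 133 × 147.0² = 133 × 21620 = 2875000 N/m.

2880000 N/m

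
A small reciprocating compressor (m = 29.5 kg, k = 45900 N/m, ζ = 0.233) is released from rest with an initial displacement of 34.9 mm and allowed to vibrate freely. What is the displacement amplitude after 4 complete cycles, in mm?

0.0847 mm

Logarithmic decrement δ = 2πζ/√(1 − ζ²) = 2π × 0.2330/√(1 − 0.0543) = 1.505.
After n cycles, x_n/x₀ = e^(−nδ), so x_4 = 34.9 × e^(−4 × 1.505) = 34.9 × 0.002426 = 0.08465 mm.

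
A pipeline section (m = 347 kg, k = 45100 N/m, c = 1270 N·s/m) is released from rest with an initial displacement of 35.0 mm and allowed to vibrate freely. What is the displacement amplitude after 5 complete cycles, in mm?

0.211 mm

ζ = c/(2√(km)) = 1270/(2√(45100 × 347)) = 1270/7912 = 0.1605.
Logarithmic decrement δ = 2πζ/√(1 − ζ²) = 2π × 0.1605/√(1 − 0.0258) = 1.022.
After n cycles, x_n/x₀ = e^(−nδ), so x_5 = 35.0 × e^(−5 × 1.022) = 35.0 × 0.006042 = 0.2115 mm.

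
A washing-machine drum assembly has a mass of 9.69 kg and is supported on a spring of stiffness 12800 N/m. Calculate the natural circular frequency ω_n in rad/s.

ω_n = √(k/m) = √(12800/9.69) = √1321 = 36.34 rad/s.

36.3 rad/s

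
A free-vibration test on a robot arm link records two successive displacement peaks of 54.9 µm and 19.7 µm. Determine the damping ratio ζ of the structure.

Logarithmic decrement δ = (1/n)·ln(x₀/x_n) = (1/1)·ln(54.9/19.7) = (1/1)·ln(2.787) = 1.025.
ζ = δ/√(4π² + δ²) = 1.025/√(39.48 + 1.05) = 1.025/6.366 = 0.1610.

0.161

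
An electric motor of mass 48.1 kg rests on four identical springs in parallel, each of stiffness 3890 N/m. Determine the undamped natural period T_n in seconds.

Parallel springs add: k_eq = 4 × 3890 = 15560 N/m.
ω_n = √(k_eq/m) = √(15560/48.1) = √323.5 = 17.99 rad/s.
T_n = 2π/ω_n = 6.283/17.99 = 0.3493 s.

0.349 s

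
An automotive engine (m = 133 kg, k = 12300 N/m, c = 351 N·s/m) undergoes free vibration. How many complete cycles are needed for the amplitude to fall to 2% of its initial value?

ζ = c/(2√(km)) = 351/(2√(12300 × 133)) = 351/2558 = 0.1372.
Logarithmic decrement δ = 2πζ/√(1 − ζ²) = 2π × 0.1372/√(1 − 0.0188) = 0.8704.
x_n/x₀ = e^(−nδ) ≤ 0.02; take ln: n ≥ ln(1/0.02)/δ = 3.912/0.8704 = 4.495.
So 5 complete cycles are required.

5 cycles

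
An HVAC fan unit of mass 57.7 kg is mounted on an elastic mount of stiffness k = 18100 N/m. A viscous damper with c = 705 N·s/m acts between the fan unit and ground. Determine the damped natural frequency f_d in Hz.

2.65 Hz

ω_n = √(k/m) = √(18100/57.7) = 17.71 rad/s.
Critical damping c_c = 2√(k·m) = 2√(18100 × 57.7) = 2044 N·s/m, so ζ = c/c_c = 705/2044 = 0.3449.
ω_d = ω_n√(1 − ζ²) = 17.71 × √(1 − 0.119) = 16.62 rad/s.
f_d = ω_d/(2π) = 2.646 Hz.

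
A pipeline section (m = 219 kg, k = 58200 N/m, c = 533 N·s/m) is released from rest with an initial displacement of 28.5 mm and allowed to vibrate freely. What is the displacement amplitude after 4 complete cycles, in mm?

ζ = c/(2√(km)) = 533/(2√(58200 × 219)) = 533/7140 = 0.07465.
Logarithmic decrement δ = 2πζ/√(1 − ζ²) = 2π × 0.07465/√(1 − 0.00557) = 0.4703.
After n cycles, x_n/x₀ = e^(−nδ), so x_4 = 28.5 × e^(−4 × 0.4703) = 28.5 × 0.1524 = 4.343 mm.

4.34 mm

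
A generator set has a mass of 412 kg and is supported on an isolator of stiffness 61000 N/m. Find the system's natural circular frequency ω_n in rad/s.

12.2 rad/s

ω_n = √(k/m) = √(61000/412) = √148.1 = 12.17 rad/s.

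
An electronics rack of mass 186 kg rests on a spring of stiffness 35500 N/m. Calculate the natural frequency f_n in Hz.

2.20 Hz

ω_n = √(k/m) = √(35500/186) = √190.9 = 13.82 rad/s.
f_n = ω_n/(2π) = 13.82/6.283 = 2.199 Hz.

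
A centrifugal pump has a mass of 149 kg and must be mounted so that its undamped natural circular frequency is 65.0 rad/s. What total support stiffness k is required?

k = m·ω_n² = 149 × 65.00² = 149 × 4225 = 629500 N/m.

630000 N/m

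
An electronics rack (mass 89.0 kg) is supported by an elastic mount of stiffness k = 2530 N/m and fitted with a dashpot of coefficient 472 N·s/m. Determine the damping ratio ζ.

ω_n = √(k/m) = √(2530/89.0) = 5.332 rad/s.
Critical damping c_c = 2√(k·m) = 2√(2530 × 89.0) = 949.0 N·s/m, so ζ = c/c_c = 472/949.0 = 0.4973.

0.497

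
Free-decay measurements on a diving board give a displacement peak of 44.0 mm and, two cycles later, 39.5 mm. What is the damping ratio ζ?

0.00859

Logarithmic decrement δ = (1/n)·ln(x₀/x_n) = (1/2)·ln(44.0/39.5) = (1/2)·ln(1.114) = 0.05394.
ζ = δ/√(4π² + δ²) = 0.05394/√(39.48 + 0.00291) = 0.05394/6.283 = 0.008585.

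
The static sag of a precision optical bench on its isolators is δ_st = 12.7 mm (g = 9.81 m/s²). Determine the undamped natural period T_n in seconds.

0.226 s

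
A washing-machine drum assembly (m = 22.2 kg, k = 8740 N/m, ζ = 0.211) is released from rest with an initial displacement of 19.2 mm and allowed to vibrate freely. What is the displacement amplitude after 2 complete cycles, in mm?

Logarithmic decrement δ = 2πζ/√(1 − ζ²) = 2π × 0.2110/√(1 − 0.0445) = 1.356.
After n cycles, x_n/x₀ = e^(−nδ), so x_2 = 19.2 × e^(−2 × 1.356) = 19.2 × 0.06637 = 1.274 mm.

1.27 mm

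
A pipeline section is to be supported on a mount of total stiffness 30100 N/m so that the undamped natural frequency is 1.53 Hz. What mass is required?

ω_n = 2πf_n = 2π × 1.53 = 9.613 rad/s.
m = k/ω_n² = 30100/9.613² = 30100/92.42 = 325.7 kg.

326 kg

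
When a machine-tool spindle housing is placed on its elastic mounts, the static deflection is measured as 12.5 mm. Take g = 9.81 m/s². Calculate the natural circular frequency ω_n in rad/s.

28.0 rad/s

ω_n = √(g/δ_st) = √(9.81/0.0125) = √784.8 = 28.01 rad/s.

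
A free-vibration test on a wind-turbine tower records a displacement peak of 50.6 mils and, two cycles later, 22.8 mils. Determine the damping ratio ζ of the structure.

Logarithmic decrement δ = (1/n)·ln(x₀/x_n) = (1/2)·ln(50.6/22.8) = (1/2)·ln(2.219) = 0.3986.
ζ = δ/√(4π² + δ²) = 0.3986/√(39.48 + 0.159) = 0.3986/6.296 = 0.06331.

0.0633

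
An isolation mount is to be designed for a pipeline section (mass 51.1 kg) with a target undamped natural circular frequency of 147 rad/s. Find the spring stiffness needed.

k = m·ω_n² = 51.1 × 147.0² = 51.1 × 21610 = 1104000 N/m.

1100000 N/m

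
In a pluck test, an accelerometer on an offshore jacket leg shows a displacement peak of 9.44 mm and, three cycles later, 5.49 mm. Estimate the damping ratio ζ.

0.0287

Logarithmic decrement δ = (1/n)·ln(x₀/x_n) = (1/3)·ln(9.44/5.49) = (1/3)·ln(1.719) = 0.1807.
ζ = δ/√(4π² + δ²) = 0.1807/√(39.48 + 0.0326) = 0.1807/6.286 = 0.02874.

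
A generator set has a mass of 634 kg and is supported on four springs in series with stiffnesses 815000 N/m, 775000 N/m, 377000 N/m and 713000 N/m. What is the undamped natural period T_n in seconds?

Series springs: 1/k_eq = 1/815000 + 1/775000 + 1/377000 + 1/713000 = 6.572×10^-6, so k_eq = 152200 N/m.
ω_n = √(k_eq/m) = √(152200/634) = √240.0 = 15.49 rad/s.
T_n = 2π/ω_n = 6.283/15.49 = 0.4056 s.

0.406 s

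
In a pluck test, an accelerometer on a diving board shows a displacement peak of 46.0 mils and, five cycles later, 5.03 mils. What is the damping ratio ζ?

0.0703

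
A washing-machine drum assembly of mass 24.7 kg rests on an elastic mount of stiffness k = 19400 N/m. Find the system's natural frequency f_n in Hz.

4.46 Hz

ω_n = √(k/m) = √(19400/24.7) = √785.4 = 28.03 rad/s.
f_n = ω_n/(2π) = 28.03/6.283 = 4.460 Hz.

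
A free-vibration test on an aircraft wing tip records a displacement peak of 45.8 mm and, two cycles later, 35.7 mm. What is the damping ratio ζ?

0.0198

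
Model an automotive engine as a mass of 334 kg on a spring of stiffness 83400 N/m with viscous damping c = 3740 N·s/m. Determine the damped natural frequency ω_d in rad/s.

14.8 rad/s

ω_n = √(k/m) = √(83400/334) = 15.80 rad/s.
Critical damping c_c = 2√(k·m) = 2√(83400 × 334) = 10560 N·s/m, so ζ = c/c_c = 3740/10560 = 0.3543.
ω_d = ω_n√(1 − ζ²) = 15.80 × √(1 − 0.126) = 14.78 rad/s.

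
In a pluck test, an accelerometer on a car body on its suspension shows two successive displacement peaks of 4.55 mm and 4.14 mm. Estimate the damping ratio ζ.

Logarithmic decrement δ = (1/n)·ln(x₀/x_n) = (1/1)·ln(4.55/4.14) = (1/1)·ln(1.099) = 0.09443.
ζ = δ/√(4π² + δ²) = 0.09443/√(39.48 + 0.00892) = 0.09443/6.284 = 0.01503.

0.0150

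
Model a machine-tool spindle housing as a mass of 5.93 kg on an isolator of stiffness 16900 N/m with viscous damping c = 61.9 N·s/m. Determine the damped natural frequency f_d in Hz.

8.46 Hz

ω_n = √(k/m) = √(16900/5.93) = 53.38 rad/s.
Critical damping c_c = 2√(k·m) = 2√(16900 × 5.93) = 633.1 N·s/m, so ζ = c/c_c = 61.9/633.1 = 0.09777.
ω_d = ω_n√(1 − ζ²) = 53.38 × √(1 − 0.00956) = 53.13 rad/s.
f_d = ω_d/(2π) = 8.456 Hz.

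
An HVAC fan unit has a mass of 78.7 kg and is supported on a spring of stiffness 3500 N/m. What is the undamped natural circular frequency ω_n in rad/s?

6.67 rad/s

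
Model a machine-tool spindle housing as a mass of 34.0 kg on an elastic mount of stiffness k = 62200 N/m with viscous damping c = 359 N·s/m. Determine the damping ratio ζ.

ω_n = √(k/m) = √(62200/34.0) = 42.77 rad/s.
Critical damping c_c = 2√(k·m) = 2√(62200 × 34.0) = 2908 N·s/m, so ζ = c/c_c = 359/2908 = 0.1234.

0.123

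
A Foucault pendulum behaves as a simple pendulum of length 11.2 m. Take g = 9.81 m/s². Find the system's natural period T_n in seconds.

6.71 s

For a simple pendulum ω_n = √(g/L) = √(9.81/11.2) = √0.8759 = 0.9359 rad/s.
T_n = 2π/ω_n = 6.283/0.9359 = 6.714 s.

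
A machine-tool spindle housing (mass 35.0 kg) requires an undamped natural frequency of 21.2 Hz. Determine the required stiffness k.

621000 N/m

ω_n = 2πf_n = 2π × 21.2 = 133.2 rad/s.
k = m·ω_n² = 35.0 × 133.2² = 35.0 × 17740 = 621000 N/m.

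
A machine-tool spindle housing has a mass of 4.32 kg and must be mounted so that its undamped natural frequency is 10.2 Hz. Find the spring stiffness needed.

17700 N/m

ω_n = 2πf_n = 2π × 10.2 = 64.09 rad/s.
k = m·ω_n² = 4.32 × 64.09² = 4.32 × 4107 = 17740 N/m.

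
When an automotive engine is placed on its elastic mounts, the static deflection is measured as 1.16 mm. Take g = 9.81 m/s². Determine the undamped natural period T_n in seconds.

0.0683 s

ω_n = √(g/δ_st) = √(9.81/0.00116) = √8457 = 91.96 rad/s.
T_n = 2π/ω_n = 6.283/91.96 = 0.06832 s.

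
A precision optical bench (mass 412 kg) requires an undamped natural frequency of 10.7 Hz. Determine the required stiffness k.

1860000 N/m

ω_n = 2πf_n = 2π × 10.7 = 67.23 rad/s.
k = m·ω_n² = 412 × 67.23² = 412 × 4520 = 1862000 N/m.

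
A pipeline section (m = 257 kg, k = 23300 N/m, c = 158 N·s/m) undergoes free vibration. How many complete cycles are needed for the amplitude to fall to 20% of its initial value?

ζ = c/(2√(km)) = 158/(2√(23300 × 257)) = 158/4894 = 0.03228.
Logarithmic decrement δ = 2πζ/√(1 − ζ²) = 2π × 0.03228/√(1 − 0.00104) = 0.2029.
x_n/x₀ = e^(−nδ) ≤ 0.2; take ln: n ≥ ln(1/0.2)/δ = 1.609/0.2029 = 7.930.
So 8 complete cycles are required.

8 cycles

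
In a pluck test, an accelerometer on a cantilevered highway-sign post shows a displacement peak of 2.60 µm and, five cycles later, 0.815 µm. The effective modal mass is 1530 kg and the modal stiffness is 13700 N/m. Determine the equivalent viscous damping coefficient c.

Logarithmic decrement δ = (1/n)·ln(x₀/x_n) = (1/5)·ln(2.60/0.815) = (1/5)·ln(3.190) = 0.2320.
ζ = δ/√(4π² + δ²) = 0.2320/√(39.48 + 0.0538) = 0.2320/6.287 = 0.03690.
c = ζ · 2√(km) = 0.03690 × 2√(13700 × 1530) = 0.03690 × 9157 = 337.9 N·s/m.

338 N·s/m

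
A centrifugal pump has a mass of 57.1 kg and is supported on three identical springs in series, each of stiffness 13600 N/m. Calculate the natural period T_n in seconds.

0.705 s

Series springs: 1/k_eq = 3/13600, so k_eq = 13600/3 = 4533 N/m.
ω_n = √(k_eq/m) = √(4533/57.1) = √79.39 = 8.910 rad/s.
T_n = 2π/ω_n = 6.283/8.910 = 0.7052 s.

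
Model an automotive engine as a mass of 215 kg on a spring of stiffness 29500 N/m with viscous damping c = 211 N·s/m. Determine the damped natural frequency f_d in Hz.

1.86 Hz

ω_n = √(k/m) = √(29500/215) = 11.71 rad/s.
Critical damping c_c = 2√(k·m) = 2√(29500 × 215) = 5037 N·s/m, so ζ = c/c_c = 211/5037 = 0.04189.
ω_d = ω_n√(1 − ζ²) = 11.71 × √(1 − 0.00175) = 11.70 rad/s.
f_d = ω_d/(2π) = 1.863 Hz.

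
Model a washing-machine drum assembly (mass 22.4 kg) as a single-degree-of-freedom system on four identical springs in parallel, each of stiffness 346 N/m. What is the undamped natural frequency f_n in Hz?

1.25 Hz

Parallel springs add: k_eq = 4 × 346 = 1384 N/m.
ω_n = √(k_eq/m) = √(1384/22.4) = √61.79 = 7.860 rad/s.
f_n = ω_n/(2π) = 7.860/6.283 = 1.251 Hz.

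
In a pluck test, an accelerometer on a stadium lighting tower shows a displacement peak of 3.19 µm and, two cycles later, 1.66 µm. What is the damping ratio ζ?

Logarithmic decrement δ = (1/n)·ln(x₀/x_n) = (1/2)·ln(3.19/1.66) = (1/2)·ln(1.922) = 0.3266.
ζ = δ/√(4π² + δ²) = 0.3266/√(39.48 + 0.107) = 0.3266/6.292 = 0.05191.

0.0519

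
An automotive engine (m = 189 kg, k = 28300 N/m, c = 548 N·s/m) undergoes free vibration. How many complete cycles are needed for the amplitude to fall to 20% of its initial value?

3 cycles

ζ = c/(2√(km)) = 548/(2√(28300 × 189)) = 548/4625 = 0.1185.
Logarithmic decrement δ = 2πζ/√(1 − ζ²) = 2π × 0.1185/√(1 − 0.0140) = 0.7497.
x_n/x₀ = e^(−nδ) ≤ 0.2; take ln: n ≥ ln(1/0.2)/δ = 1.609/0.7497 = 2.147.
So 3 complete cycles are required.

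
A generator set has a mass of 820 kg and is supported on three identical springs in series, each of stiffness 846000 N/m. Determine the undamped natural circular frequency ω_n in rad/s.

Series springs: 1/k_eq = 3/846000, so k_eq = 846000/3 = 282000 N/m.
ω_n = √(k_eq/m) = √(282000/820) = √343.9 = 18.54 rad/s.

18.5 rad/s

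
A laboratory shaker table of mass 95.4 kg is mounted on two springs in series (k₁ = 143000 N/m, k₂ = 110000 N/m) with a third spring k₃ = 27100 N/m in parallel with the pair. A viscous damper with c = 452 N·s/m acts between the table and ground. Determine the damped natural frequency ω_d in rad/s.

30.5 rad/s

Series pair: k_s = k₁k₂/(k₁+k₂) = (143000)(110000)/(143000 + 110000) = 62170 N/m. In parallel with k₃: k_eq = 62170 + 27100 = 89270 N/m.
ω_n = √(k_eq/m) = √(89270/95.4) = 30.59 rad/s.
Critical damping c_c = 2√(k_eq·m) = 2√(89270 × 95.4) = 5837 N·s/m, so ζ = c/c_c = 452/5837 = 0.07744.
ω_d = ω_n√(1 − ζ²) = 30.59 × √(1 − 0.00600) = 30.50 rad/s.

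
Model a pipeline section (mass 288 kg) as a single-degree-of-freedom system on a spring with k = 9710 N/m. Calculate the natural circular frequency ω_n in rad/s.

ω_n = √(k/m) = √(9710/288) = √33.72 = 5.806 rad/s.

5.81 rad/s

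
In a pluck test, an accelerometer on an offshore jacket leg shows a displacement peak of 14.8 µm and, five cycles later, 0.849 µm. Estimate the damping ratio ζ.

0.0906

Logarithmic decrement δ = (1/n)·ln(x₀/x_n) = (1/5)·ln(14.8/0.849) = (1/5)·ln(17.43) = 0.5717.
ζ = δ/√(4π² + δ²) = 0.5717/√(39.48 + 0.327) = 0.5717/6.309 = 0.09061.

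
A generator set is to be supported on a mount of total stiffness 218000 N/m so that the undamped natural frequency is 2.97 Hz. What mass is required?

626 kg

ω_n = 2πf_n = 2π × 2.97 = 18.66 rad/s.
m = k/ω_n² = 218000/18.66² = 218000/348.2 = 626.0 kg.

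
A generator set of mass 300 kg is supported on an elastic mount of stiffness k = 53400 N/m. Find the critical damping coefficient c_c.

c_c = 2√(k·m) = 2√(53400 × 300) = 2 × 4002 = 8005 N·s/m.

8000 N·s/m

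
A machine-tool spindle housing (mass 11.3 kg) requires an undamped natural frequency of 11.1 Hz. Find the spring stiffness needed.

55000 N/m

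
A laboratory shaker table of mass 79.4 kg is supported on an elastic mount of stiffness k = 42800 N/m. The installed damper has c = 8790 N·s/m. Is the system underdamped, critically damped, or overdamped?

c_c = 2√(k·m) = 3687 N·s/m; ζ = c/c_c = 8790/3687 = 2.38.
Since ζ > 1 the system is overdamped.

overdamped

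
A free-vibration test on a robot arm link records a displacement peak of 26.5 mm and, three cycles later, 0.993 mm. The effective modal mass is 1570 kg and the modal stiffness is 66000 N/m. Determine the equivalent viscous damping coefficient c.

3490 N·s/m

Logarithmic decrement δ = (1/n)·ln(x₀/x_n) = (1/3)·ln(26.5/0.993) = (1/3)·ln(26.69) = 1.095.
ζ = δ/√(4π² + δ²) = 1.095/√(39.48 + 1.20) = 1.095/6.378 = 0.1716.
c = ζ · 2√(km) = 0.1716 × 2√(66000 × 1570) = 0.1716 × 20360 = 3494 N·s/m.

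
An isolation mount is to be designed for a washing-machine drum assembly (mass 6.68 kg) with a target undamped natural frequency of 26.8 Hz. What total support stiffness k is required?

ω_n = 2πf_n = 2π × 26.8 = 168.4 rad/s.
k = m·ω_n² = 6.68 × 168.4² = 6.68 × 28350 = 189400 N/m.

189000 N/m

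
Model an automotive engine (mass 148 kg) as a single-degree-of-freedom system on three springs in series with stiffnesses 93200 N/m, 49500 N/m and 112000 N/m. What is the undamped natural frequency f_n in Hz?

Series springs: 1/k_eq = 1/93200 + 1/49500 + 1/112000 = 3.986×10^-5, so k_eq = 25090 N/m.
ω_n = √(k_eq/m) = √(25090/148) = √169.5 = 13.02 rad/s.
f_n = ω_n/(2π) = 13.02/6.283 = 2.072 Hz.

2.07 Hz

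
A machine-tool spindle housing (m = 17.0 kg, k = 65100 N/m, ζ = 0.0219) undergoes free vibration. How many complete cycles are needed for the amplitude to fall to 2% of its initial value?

Logarithmic decrement δ = 2πζ/√(1 − ζ²) = 2π × 0.02190/√(1 − 0.000480) = 0.1376.
x_n/x₀ = e^(−nδ) ≤ 0.02; take ln: n ≥ ln(1/0.02)/δ = 3.912/0.1376 = 28.42.
So 29 complete cycles are required.

29 cycles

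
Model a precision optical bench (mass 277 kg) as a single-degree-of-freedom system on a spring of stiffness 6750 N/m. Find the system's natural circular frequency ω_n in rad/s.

ω_n = √(k/m) = √(6750/277) = √24.37 = 4.936 rad/s.

4.94 rad/s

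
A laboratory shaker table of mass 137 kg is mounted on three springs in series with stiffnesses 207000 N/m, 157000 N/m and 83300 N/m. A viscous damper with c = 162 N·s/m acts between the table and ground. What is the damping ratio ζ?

Series springs: 1/k_eq = 1/207000 + 1/157000 + 1/83300 = 2.321×10^-5, so k_eq = 43090 N/m.
ω_n = √(k_eq/m) = √(43090/137) = 17.74 rad/s.
Critical damping c_c = 2√(k_eq·m) = 2√(43090 × 137) = 4860 N·s/m, so ζ = c/c_c = 162/4860 = 0.03334.

0.0333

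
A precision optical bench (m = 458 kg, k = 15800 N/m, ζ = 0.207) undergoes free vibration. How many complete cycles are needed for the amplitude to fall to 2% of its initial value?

3 cycles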